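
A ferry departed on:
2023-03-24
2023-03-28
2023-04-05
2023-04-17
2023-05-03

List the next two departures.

Intervals are 4, 8, 12, 16 days — an arithmetic progression with common difference 4.
Next gap: 20 days. 2023-05-03 + 20 days = 2023-05-23.
Next gap: 24 days. 2023-05-23 + 24 days = 2023-06-16.

2023-05-23, 2023-06-16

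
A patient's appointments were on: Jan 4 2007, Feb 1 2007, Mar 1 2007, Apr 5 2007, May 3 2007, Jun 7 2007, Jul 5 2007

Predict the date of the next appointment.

Aug 2 2007

Gaps: 28, 28, 35, 28, 35, 28 days — a mix of 28 and 35. Every date is a Thursday.
Each is the 1st Thursday of its month.
August 2007 — 1st Thursday is Aug 2 2007.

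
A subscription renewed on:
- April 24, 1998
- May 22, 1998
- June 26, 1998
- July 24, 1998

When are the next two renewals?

August 28, 1998; September 25, 1998

All dates are Fridays, 28, 35, 28 days apart.
Specifically, the 4th Friday of each month.
4th Friday of August 1998: August 28, 1998.
September 1998 — 4th Friday is September 25, 1998.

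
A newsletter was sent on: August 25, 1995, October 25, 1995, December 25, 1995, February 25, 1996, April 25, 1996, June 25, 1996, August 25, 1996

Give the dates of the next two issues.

The day-of-month is always 25 (61, 61, 62, 60, 61, 61 days between events).
So this recurs on the 25th of every 2 months.
Next: October 1996 → October 25, 1996.
December 1996: December 25, 1996.

October 25, 1996; December 25, 1996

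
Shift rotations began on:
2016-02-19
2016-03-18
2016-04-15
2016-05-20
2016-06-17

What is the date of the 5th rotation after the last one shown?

These are Fridays at 28- or 35-day spacing (28, 28, 35, 28).
The pattern: 3rd Friday of the month.
July 2016 — 3rd Friday is 2016-07-15.
3rd Friday of August 2016: 2016-08-19.
3rd Friday of September 2016: 2016-09-16.
3rd Friday of October 2016: 2016-10-21.
3rd Friday of November 2016: 2016-11-18.

2016-11-18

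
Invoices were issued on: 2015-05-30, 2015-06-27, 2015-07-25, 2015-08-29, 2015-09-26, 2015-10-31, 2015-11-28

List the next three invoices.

2015-12-26, 2016-01-30, 2016-02-27

These are Saturdays with 28, 28, 35, 28, 35, 28-day gaps.
Each is the final Saturday of its month — 2015-05-30 is past the 28th, so '4th Saturday' doesn't fit.
Last Saturday of December 2015: 2015-12-26.
January 2016 ends with Saturday 2016-01-30.
February 2016 ends with Saturday 2016-02-27.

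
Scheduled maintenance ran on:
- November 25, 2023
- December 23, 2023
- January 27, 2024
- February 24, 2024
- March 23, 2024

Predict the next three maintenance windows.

April 27, 2024; May 25, 2024; June 22, 2024

Gaps: 28, 35, 28, 28 days — a mix of 28 and 35. Every date is a Saturday.
Each is the 4th Saturday of its month.
4th Saturday of April 2024: April 27, 2024.
May 2024 — 4th Saturday is May 25, 2024.
4th Saturday of June 2024: June 22, 2024.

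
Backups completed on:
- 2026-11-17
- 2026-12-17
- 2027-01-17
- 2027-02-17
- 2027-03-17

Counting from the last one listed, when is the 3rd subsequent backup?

The day-of-month is always 17 (30, 31, 31, 28 days between events).
So this recurs on the 17th of each month.
April 2027: 2027-04-17.
May 2027: 2027-05-17.
Next: June 2027 → 2027-06-17.

2027-06-17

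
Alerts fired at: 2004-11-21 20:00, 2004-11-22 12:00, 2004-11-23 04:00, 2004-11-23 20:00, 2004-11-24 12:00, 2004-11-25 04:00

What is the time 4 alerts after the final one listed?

2004-11-27 20:00

Spacing: 16, 16, 16, 16, 16 h — constant 16 h.
2004-11-25 04:00 + 16 h = 2004-11-25 20:00.
2004-11-25 20:00 + 16 h = 2004-11-26 12:00.
2004-11-26 12:00 + 16 h = 2004-11-27 04:00.
2004-11-27 04:00 + 16 h = 2004-11-27 20:00.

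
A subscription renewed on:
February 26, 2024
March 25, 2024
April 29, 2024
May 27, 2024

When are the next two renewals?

June 24, 2024; July 29, 2024

These are Mondays with 28, 35, 28-day gaps.
Each is the final Monday of its month — April 29, 2024 is past the 28th, so '4th Monday' doesn't fit.
June 2024 ends with Monday June 24, 2024.
Last Monday of July 2024: July 29, 2024.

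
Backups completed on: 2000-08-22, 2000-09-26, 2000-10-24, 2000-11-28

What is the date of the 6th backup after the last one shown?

Gaps: 35, 28, 35 days — a mix of 28 and 35. Every date is a Tuesday.
Each is the 4th Tuesday of its month.
4th Tuesday of December 2000: 2000-12-26.
4th Tuesday of January 2001: 2001-01-23.
4th Tuesday of February 2001: 2001-02-27.
4th Tuesday of March 2001: 2001-03-27.
April 2001 — 4th Tuesday is 2001-04-24.
May 2001 — 4th Tuesday is 2001-05-22.

2001-05-22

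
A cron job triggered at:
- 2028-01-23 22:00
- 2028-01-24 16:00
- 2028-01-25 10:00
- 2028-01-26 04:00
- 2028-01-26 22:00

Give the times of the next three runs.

Spacing: 18, 18, 18, 18 h — constant 18 h.
2028-01-26 22:00 + 18 h = 2028-01-27 16:00.
2028-01-27 16:00 + 18 h = 2028-01-28 10:00.
2028-01-28 10:00 + 18 h = 2028-01-29 04:00.

2028-01-27 16:00, 2028-01-28 10:00, 2028-01-29 04:00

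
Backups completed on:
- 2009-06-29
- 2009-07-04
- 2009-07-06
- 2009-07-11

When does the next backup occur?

Every event lands on a Monday or Saturday (gaps cycle 5, 2, 5).
So the schedule is: every Monday and Saturday.
Next Monday: 2009-07-13.

2009-07-13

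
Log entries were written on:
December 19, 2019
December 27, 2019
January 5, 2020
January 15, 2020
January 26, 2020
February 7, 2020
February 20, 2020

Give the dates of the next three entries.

The spacing grows by 1 each time: 8, 9, 10, 11, 12, 13 days.
Next gap: 14 days. February 20, 2020 + 14 days = March 5, 2020.
Next gap: 15 days. March 5, 2020 + 15 days = March 20, 2020.
Next gap: 16 days. March 20, 2020 + 16 days = April 5, 2020.

March 5, 2020; March 20, 2020; April 5, 2020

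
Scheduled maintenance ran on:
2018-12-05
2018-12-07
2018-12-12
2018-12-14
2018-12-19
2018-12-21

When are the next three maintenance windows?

2018-12-26, 2018-12-28, 2019-01-02

Every event lands on a Wednesday or Friday (gaps cycle 2, 5, 2, 5, 2).
So the schedule is: every Wednesday and Friday.
The following Wednesday is 2018-12-26.
Next Friday: 2018-12-28.
Next Wednesday: 2019-01-02.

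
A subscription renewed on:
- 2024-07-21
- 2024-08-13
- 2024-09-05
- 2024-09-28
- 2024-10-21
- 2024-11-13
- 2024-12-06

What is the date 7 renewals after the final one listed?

2025-05-16

Gaps between consecutive events: 23, 23, 23, 23, 23, 23 days — a constant 23-day interval.
2024-12-06 + 23 days = 2024-12-29.
2024-12-29 + 23 days = 2025-01-21.
2025-01-21 + 23 days = 2025-02-13.
2025-02-13 + 23 days = 2025-03-08.
2025-03-08 + 23 days = 2025-03-31.
2025-03-31 + 23 days = 2025-04-23.
2025-04-23 + 23 days = 2025-05-16.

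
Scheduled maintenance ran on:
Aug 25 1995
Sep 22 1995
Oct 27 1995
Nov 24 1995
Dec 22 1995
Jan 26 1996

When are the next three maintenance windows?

Feb 23 1996, Mar 22 1996, Apr 26 1996

Gaps: 28, 35, 28, 28, 35 days — a mix of 28 and 35. Every date is a Friday.
Each is the 4th Friday of its month.
February 1996 — 4th Friday is Feb 23 1996.
4th Friday of March 1996: Mar 22 1996.
4th Friday of April 1996: Apr 26 1996.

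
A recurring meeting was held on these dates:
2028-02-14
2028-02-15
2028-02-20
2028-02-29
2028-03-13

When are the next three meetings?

2028-03-30, 2028-04-20, 2028-05-15

The spacing grows by 4 each time: 1, 5, 9, 13 days.
Next gap: 17 days. 2028-03-13 + 17 days = 2028-03-30.
Next gap: 21 days. 2028-03-30 + 21 days = 2028-04-20.
Next gap: 25 days. 2028-04-20 + 25 days = 2028-05-15.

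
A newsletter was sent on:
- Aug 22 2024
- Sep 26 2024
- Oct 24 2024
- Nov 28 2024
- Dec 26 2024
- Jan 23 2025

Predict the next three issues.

Feb 27 2025, Mar 27 2025, Apr 24 2025

Gaps: 35, 28, 35, 28, 28 days — a mix of 28 and 35. Every date is a Thursday.
Each is the 4th Thursday of its month.
February 2025 — 4th Thursday is Feb 27 2025.
March 2025 — 4th Thursday is Mar 27 2025.
April 2025 — 4th Thursday is Apr 24 2025.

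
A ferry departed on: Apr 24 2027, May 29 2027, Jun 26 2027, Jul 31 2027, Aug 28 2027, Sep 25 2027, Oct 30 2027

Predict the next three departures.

All Saturdays; the gaps (35, 28, 35, 28, 28, 35) vary with month length.
This is the last Saturday of each month.
Last Saturday of November 2027: Nov 27 2027.
December 2027 ends with Saturday Dec 25 2027.
Last Saturday of January 2028: Jan 29 2028.

Nov 27 2027, Dec 25 2027, Jan 29 2028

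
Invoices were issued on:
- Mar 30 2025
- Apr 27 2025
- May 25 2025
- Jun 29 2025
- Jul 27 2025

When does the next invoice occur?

Aug 31 2025

These are Sundays with 28, 28, 35, 28-day gaps.
Each is the final Sunday of its month — Mar 30 2025 is past the 28th, so '4th Sunday' doesn't fit.
Last Sunday of August 2025: Aug 31 2025.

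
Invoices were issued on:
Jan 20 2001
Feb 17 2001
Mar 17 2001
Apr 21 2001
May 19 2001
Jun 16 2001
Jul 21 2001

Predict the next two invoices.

Aug 18 2001, Sep 15 2001

These are Saturdays at 28- or 35-day spacing (28, 28, 35, 28, 28, 35).
The pattern: 3rd Saturday of the month.
August 2001 — 3rd Saturday is Aug 18 2001.
3rd Saturday of September 2001: Sep 15 2001.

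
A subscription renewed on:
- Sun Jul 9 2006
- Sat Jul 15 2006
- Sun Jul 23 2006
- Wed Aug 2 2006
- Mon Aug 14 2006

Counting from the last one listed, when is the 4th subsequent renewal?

The spacing grows by 2 each time: 6, 8, 10, 12 days.
Next gap: 14 days. Mon Aug 14 2006 + 14 days = Mon Aug 28 2006.
Next gap: 16 days. Mon Aug 28 2006 + 16 days = Wed Sep 13 2006.
Next gap: 18 days. Wed Sep 13 2006 + 18 days = Sun Oct 1 2006.
Next gap: 20 days. Sun Oct 1 2006 + 20 days = Sat Oct 21 2006.

Sat Oct 21 2006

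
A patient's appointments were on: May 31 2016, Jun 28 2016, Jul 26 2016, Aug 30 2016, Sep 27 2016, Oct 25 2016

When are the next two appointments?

Nov 29 2016, Dec 27 2016

These are Tuesdays with 28, 28, 35, 28, 28-day gaps.
Each is the final Tuesday of its month — May 31 2016 is past the 28th, so '4th Tuesday' doesn't fit.
November 2016 ends with Tuesday Nov 29 2016.
Last Tuesday of December 2016: Dec 27 2016.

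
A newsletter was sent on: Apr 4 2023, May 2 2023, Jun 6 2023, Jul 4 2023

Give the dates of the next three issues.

Gaps: 28, 35, 28 days — a mix of 28 and 35. Every date is a Tuesday.
Each is the 1st Tuesday of its month.
August 2023 — 1st Tuesday is Aug 1 2023.
September 2023 — 1st Tuesday is Sep 5 2023.
October 2023 — 1st Tuesday is Oct 3 2023.

Aug 1 2023, Sep 5 2023, Oct 3 2023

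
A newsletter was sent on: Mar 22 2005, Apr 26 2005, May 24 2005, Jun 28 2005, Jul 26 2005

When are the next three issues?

These are Tuesdays at 28- or 35-day spacing (35, 28, 35, 28).
The pattern: 4th Tuesday of the month.
4th Tuesday of August 2005: Aug 23 2005.
4th Tuesday of September 2005: Sep 27 2005.
4th Tuesday of October 2005: Oct 25 2005.

Aug 23 2005, Sep 27 2005, Oct 25 2005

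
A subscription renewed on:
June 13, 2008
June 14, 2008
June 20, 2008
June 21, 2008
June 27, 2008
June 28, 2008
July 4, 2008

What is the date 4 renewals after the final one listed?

Gaps: 1, 6, 1, 6, 1, 6 days — not constant, but cyclic with period 2.
The events fall on every Friday and Saturday.
The following Saturday is July 5, 2008.
The following Friday is July 11, 2008.
Next Saturday: July 12, 2008.
Next Friday: July 18, 2008.

July 18, 2008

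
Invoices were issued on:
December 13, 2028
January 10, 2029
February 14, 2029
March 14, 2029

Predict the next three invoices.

April 11, 2029; May 9, 2029; June 13, 2029

All dates are Wednesdays, 28, 35, 28 days apart.
Specifically, the 2nd Wednesday of each month.
2nd Wednesday of April 2029: April 11, 2029.
May 2029 — 2nd Wednesday is May 9, 2029.
2nd Wednesday of June 2029: June 13, 2029.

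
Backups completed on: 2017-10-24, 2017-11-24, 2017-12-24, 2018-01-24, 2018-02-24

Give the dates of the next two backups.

Each date is the 24th; the gaps (31, 30, 31, 31) track the month lengths.
The rule is the 24th of each month.
Next: March 2018 → 2018-03-24.
Next: April 2018 → 2018-04-24.

2018-03-24, 2018-04-24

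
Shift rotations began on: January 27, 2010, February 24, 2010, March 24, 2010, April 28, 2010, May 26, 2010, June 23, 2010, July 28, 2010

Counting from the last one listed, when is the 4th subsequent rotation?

November 24, 2010

All dates are Wednesdays, 28, 28, 35, 28, 28, 35 days apart.
Specifically, the 4th Wednesday of each month.
August 2010 — 4th Wednesday is August 25, 2010.
September 2010 — 4th Wednesday is September 22, 2010.
4th Wednesday of October 2010: October 27, 2010.
November 2010 — 4th Wednesday is November 24, 2010.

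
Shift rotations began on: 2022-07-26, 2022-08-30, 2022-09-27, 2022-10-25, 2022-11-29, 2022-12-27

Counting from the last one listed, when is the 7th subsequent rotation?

All Tuesdays; the gaps (35, 28, 28, 35, 28) vary with month length.
This is the last Tuesday of each month.
January 2023 ends with Tuesday 2023-01-31.
February 2023 ends with Tuesday 2023-02-28.
March 2023 ends with Tuesday 2023-03-28.
Last Tuesday of April 2023: 2023-04-25.
Last Tuesday of May 2023: 2023-05-30.
Last Tuesday of June 2023: 2023-06-27.
July 2023 ends with Tuesday 2023-07-25.

2023-07-25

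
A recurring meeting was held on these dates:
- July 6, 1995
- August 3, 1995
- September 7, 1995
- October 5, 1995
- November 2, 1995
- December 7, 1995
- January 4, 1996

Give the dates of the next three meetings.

These are Thursdays at 28- or 35-day spacing (28, 35, 28, 28, 35, 28).
The pattern: 1st Thursday of the month.
February 1996 — 1st Thursday is February 1, 1996.
March 1996 — 1st Thursday is March 7, 1996.
1st Thursday of April 1996: April 4, 1996.

February 1, 1996; March 7, 1996; April 4, 1996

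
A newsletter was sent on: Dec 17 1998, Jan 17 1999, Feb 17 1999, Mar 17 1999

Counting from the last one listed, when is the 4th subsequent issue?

Jul 17 1999

The day-of-month is always 17 (31, 31, 28 days between events).
So this recurs on the 17th of each month.
Next: April 1999 → Apr 17 1999.
Next: May 1999 → May 17 1999.
June 1999: Jun 17 1999.
Next: July 1999 → Jul 17 1999.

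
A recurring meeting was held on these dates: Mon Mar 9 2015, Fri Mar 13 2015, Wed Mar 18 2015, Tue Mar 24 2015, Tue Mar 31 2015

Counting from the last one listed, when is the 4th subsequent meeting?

Fri May 8 2015

The spacing grows by 1 each time: 4, 5, 6, 7 days.
Next gap: 8 days. Tue Mar 31 2015 + 8 days = Wed Apr 8 2015.
Next gap: 9 days. Wed Apr 8 2015 + 9 days = Fri Apr 17 2015.
Next gap: 10 days. Fri Apr 17 2015 + 10 days = Mon Apr 27 2015.
Next gap: 11 days. Mon Apr 27 2015 + 11 days = Fri May 8 2015.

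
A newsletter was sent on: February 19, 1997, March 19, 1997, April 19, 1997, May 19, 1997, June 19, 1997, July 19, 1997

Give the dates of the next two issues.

August 19, 1997; September 19, 1997

Each date is the 19th; the gaps (28, 31, 30, 31, 30) track the month lengths.
The rule is the 19th of each month.
August 1997: August 19, 1997.
Next: September 1997 → September 19, 1997.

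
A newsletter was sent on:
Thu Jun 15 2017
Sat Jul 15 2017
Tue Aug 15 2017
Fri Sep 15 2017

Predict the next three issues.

Gaps: 30, 31, 31 days — not constant. Every event is on the 15th of the month.
Pattern: the 15th of each month.
Next: October 2017 → Sun Oct 15 2017.
Next: November 2017 → Wed Nov 15 2017.
December 2017: Fri Dec 15 2017.

Sun Oct 15 2017, Wed Nov 15 2017, Fri Dec 15 2017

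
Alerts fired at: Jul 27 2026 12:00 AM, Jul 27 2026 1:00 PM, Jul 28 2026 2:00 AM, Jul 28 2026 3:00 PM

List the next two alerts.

Jul 29 2026 4:00 AM, Jul 29 2026 5:00 PM

Gaps: 13, 13, 13 hours — each event is 13 hours after the previous one.
Jul 28 2026 3:00 PM + 13 h = Jul 29 2026 4:00 AM.
Jul 29 2026 4:00 AM + 13 h = Jul 29 2026 5:00 PM.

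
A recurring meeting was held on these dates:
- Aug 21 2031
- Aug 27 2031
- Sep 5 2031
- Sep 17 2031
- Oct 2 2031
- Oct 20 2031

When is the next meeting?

Nov 10 2031

The spacing grows by 3 each time: 6, 9, 12, 15, 18 days.
Next gap: 21 days. Oct 20 2031 + 21 days = Nov 10 2031.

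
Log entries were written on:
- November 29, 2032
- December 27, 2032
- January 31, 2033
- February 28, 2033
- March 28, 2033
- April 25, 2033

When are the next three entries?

Every date is a Monday; gaps 28, 35, 28, 28, 28 days.
Each is the last Monday of its month (at least one falls on the 29th or later, ruling out '4th Monday').
Last Monday of May 2033: May 30, 2033.
June 2033 ends with Monday June 27, 2033.
Last Monday of July 2033: July 25, 2033.

May 30, 2033; June 27, 2033; July 25, 2033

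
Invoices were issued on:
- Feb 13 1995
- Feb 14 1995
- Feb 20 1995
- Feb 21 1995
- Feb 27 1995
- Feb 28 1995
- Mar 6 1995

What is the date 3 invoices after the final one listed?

The gap pattern 1, 6, 1, 6, 1, 6 repeats every 2 events.
These are the Mondays and Tuesdays of each week.
The following Tuesday is Mar 7 1995.
The following Monday is Mar 13 1995.
The following Tuesday is Mar 14 1995.

Mar 14 1995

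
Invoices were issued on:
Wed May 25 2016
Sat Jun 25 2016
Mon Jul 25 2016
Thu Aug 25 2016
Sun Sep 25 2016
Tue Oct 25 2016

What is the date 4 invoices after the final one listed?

Sat Feb 25 2017

The day-of-month is always 25 (31, 30, 31, 31, 30 days between events).
So this recurs on the 25th of each month.
November 2016: Fri Nov 25 2016.
December 2016: Sun Dec 25 2016.
Next: January 2017 → Wed Jan 25 2017.
Next: February 2017 → Sat Feb 25 2017.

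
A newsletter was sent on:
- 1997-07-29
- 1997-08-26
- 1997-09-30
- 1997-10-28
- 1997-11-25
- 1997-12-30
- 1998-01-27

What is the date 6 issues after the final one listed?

1998-07-28

Every date is a Tuesday; gaps 28, 35, 28, 28, 35, 28 days.
Each is the last Tuesday of its month (at least one falls on the 29th or later, ruling out '4th Tuesday').
Last Tuesday of February 1998: 1998-02-24.
March 1998 ends with Tuesday 1998-03-31.
Last Tuesday of April 1998: 1998-04-28.
May 1998 ends with Tuesday 1998-05-26.
June 1998 ends with Tuesday 1998-06-30.
Last Tuesday of July 1998: 1998-07-28.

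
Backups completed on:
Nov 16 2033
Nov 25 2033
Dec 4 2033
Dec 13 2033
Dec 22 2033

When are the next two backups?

Gaps between consecutive events: 9, 9, 9, 9 days — a constant 9-day interval.
Dec 22 2033 + 9 days = Dec 31 2033.
Dec 31 2033 + 9 days = Jan 9 2034.

Dec 31 2033, Jan 9 2034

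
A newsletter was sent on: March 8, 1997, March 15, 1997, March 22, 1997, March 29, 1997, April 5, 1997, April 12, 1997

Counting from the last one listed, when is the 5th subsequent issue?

May 17, 1997

Gaps between consecutive events: 7, 7, 7, 7, 7 days — a constant 7-day interval.
April 12, 1997 + 7 days = April 19, 1997.
April 19, 1997 + 7 days = April 26, 1997.
April 26, 1997 + 7 days = May 3, 1997.
May 3, 1997 + 7 days = May 10, 1997.
May 10, 1997 + 7 days = May 17, 1997.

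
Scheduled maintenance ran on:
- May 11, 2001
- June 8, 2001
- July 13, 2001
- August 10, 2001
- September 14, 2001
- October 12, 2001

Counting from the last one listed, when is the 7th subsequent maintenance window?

May 10, 2002

All dates are Fridays, 28, 35, 28, 35, 28 days apart.
Specifically, the 2nd Friday of each month.
November 2001 — 2nd Friday is November 9, 2001.
December 2001 — 2nd Friday is December 14, 2001.
2nd Friday of January 2002: January 11, 2002.
February 2002 — 2nd Friday is February 8, 2002.
2nd Friday of March 2002: March 8, 2002.
2nd Friday of April 2002: April 12, 2002.
2nd Friday of May 2002: May 10, 2002.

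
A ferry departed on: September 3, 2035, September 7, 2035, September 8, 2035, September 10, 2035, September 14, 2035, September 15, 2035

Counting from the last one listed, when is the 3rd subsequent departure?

September 22, 2035

Gaps: 4, 1, 2, 4, 1 days — not constant, but cyclic with period 3.
The events fall on every Monday, Friday and Saturday.
The following Monday is September 17, 2035.
Next Friday: September 21, 2035.
The following Saturday is September 22, 2035.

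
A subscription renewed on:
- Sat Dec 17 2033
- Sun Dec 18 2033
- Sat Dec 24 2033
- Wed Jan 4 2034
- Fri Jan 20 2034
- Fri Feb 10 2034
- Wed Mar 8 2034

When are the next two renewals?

Intervals are 1, 6, 11, 16, 21, 26 days — an arithmetic progression with common difference 5.
Next gap: 31 days. Wed Mar 8 2034 + 31 days = Sat Apr 8 2034.
Next gap: 36 days. Sat Apr 8 2034 + 36 days = Sun May 14 2034.

Sat Apr 8 2034, Sun May 14 2034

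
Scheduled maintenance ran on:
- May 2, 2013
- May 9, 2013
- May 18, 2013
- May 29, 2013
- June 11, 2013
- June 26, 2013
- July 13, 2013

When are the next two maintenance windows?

August 1, 2013; August 22, 2013

Intervals are 7, 9, 11, 13, 15, 17 days — an arithmetic progression with common difference 2.
Next gap: 19 days. July 13, 2013 + 19 days = August 1, 2013.
Next gap: 21 days. August 1, 2013 + 21 days = August 22, 2013.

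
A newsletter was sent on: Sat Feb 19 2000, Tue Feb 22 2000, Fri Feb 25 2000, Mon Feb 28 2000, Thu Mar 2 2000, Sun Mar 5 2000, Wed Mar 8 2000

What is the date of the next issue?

Gaps between consecutive events: 3, 3, 3, 3, 3, 3 days — a constant 3-day interval.
Wed Mar 8 2000 + 3 days = Sat Mar 11 2000.

Sat Mar 11 2000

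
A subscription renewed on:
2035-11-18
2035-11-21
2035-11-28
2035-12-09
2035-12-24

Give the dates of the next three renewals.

The spacing grows by 4 each time: 3, 7, 11, 15 days.
Next gap: 19 days. 2035-12-24 + 19 days = 2036-01-12.
Next gap: 23 days. 2036-01-12 + 23 days = 2036-02-04.
Next gap: 27 days. 2036-02-04 + 27 days = 2036-03-02.

2036-01-12, 2036-02-04, 2036-03-02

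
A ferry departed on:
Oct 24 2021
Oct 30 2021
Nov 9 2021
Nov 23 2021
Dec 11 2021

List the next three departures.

The spacing grows by 4 each time: 6, 10, 14, 18 days.
Next gap: 22 days. Dec 11 2021 + 22 days = Jan 2 2022.
Next gap: 26 days. Jan 2 2022 + 26 days = Jan 28 2022.
Next gap: 30 days. Jan 28 2022 + 30 days = Feb 27 2022.

Jan 2 2022, Jan 28 2022, Feb 27 2022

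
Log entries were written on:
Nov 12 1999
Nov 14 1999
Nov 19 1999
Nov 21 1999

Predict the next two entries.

The gap pattern 2, 5, 2 repeats every 2 events.
These are the Fridays and Sundays of each week.
The following Friday is Nov 26 1999.
Next Sunday: Nov 28 1999.

Nov 26 1999, Nov 28 1999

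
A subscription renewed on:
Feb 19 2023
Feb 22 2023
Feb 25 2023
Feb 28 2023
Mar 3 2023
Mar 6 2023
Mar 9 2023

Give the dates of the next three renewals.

Gaps between consecutive events: 3, 3, 3, 3, 3, 3 days — a constant 3-day interval.
Mar 9 2023 + 3 days = Mar 12 2023.
Mar 12 2023 + 3 days = Mar 15 2023.
Mar 15 2023 + 3 days = Mar 18 2023.

Mar 12 2023, Mar 15 2023, Mar 18 2023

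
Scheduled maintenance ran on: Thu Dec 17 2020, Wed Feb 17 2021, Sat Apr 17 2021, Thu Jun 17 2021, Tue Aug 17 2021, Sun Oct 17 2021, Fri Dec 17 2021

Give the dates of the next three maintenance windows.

The day-of-month is always 17 (62, 59, 61, 61, 61, 61 days between events).
So this recurs on the 17th of every 2 months.
Next: February 2022 → Thu Feb 17 2022.
Next: April 2022 → Sun Apr 17 2022.
Next: June 2022 → Fri Jun 17 2022.

Thu Feb 17 2022, Sun Apr 17 2022, Fri Jun 17 2022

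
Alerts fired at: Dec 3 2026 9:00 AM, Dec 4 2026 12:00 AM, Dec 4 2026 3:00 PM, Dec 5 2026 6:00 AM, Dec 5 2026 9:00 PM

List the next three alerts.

Spacing: 15, 15, 15, 15 h — constant 15 h.
Dec 5 2026 9:00 PM + 15 h = Dec 6 2026 12:00 PM.
Dec 6 2026 12:00 PM + 15 h = Dec 7 2026 3:00 AM.
Dec 7 2026 3:00 AM + 15 h = Dec 7 2026 6:00 PM.

Dec 6 2026 12:00 PM, Dec 7 2026 3:00 AM, Dec 7 2026 6:00 PM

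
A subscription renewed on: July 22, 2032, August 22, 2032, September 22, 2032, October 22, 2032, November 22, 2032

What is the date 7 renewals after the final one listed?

June 22, 2033

Each date is the 22nd; the gaps (31, 31, 30, 31) track the month lengths.
The rule is the 22nd of each month.
Next: December 2032 → December 22, 2032.
January 2033: January 22, 2033.
Next: February 2033 → February 22, 2033.
Next: March 2033 → March 22, 2033.
April 2033: April 22, 2033.
May 2033: May 22, 2033.
June 2033: June 22, 2033.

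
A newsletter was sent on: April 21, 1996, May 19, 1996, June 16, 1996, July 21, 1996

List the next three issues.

These are Sundays at 28- or 35-day spacing (28, 28, 35).
The pattern: 3rd Sunday of the month.
August 1996 — 3rd Sunday is August 18, 1996.
3rd Sunday of September 1996: September 15, 1996.
3rd Sunday of October 1996: October 20, 1996.

August 18, 1996; September 15, 1996; October 20, 1996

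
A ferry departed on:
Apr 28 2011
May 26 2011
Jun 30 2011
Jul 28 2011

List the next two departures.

All Thursdays; the gaps (28, 35, 28) vary with month length.
This is the last Thursday of each month.
August 2011 ends with Thursday Aug 25 2011.
September 2011 ends with Thursday Sep 29 2011.

Aug 25 2011, Sep 29 2011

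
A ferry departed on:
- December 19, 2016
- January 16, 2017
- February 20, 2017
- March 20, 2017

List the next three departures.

April 17, 2017; May 15, 2017; June 19, 2017

Gaps: 28, 35, 28 days — a mix of 28 and 35. Every date is a Monday.
Each is the 3rd Monday of its month.
3rd Monday of April 2017: April 17, 2017.
3rd Monday of May 2017: May 15, 2017.
3rd Monday of June 2017: June 19, 2017.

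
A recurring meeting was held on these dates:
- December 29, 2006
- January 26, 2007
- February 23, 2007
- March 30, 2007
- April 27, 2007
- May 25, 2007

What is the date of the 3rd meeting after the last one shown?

August 31, 2007

All Fridays; the gaps (28, 28, 35, 28, 28) vary with month length.
This is the last Friday of each month.
June 2007 ends with Friday June 29, 2007.
Last Friday of July 2007: July 27, 2007.
August 2007 ends with Friday August 31, 2007.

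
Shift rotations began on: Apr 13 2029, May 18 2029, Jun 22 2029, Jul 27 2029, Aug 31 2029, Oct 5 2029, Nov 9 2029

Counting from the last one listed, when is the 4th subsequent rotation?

Mar 29 2030

The spacing is 35, 35, 35, 35, 35, 35 days — always 35 days.
Nov 9 2029 + 35 days = Dec 14 2029.
Dec 14 2029 + 35 days = Jan 18 2030.
Jan 18 2030 + 35 days = Feb 22 2030.
Feb 22 2030 + 35 days = Mar 29 2030.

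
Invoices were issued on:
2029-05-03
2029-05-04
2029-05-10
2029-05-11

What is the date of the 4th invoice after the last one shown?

Every event lands on a Thursday or Friday (gaps cycle 1, 6, 1).
So the schedule is: every Thursday and Friday.
The following Thursday is 2029-05-17.
Next Friday: 2029-05-18.
Next Thursday: 2029-05-24.
The following Friday is 2029-05-25.

2029-05-25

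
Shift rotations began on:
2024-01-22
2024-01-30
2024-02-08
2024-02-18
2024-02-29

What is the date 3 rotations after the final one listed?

Intervals are 8, 9, 10, 11 days — an arithmetic progression with common difference 1.
Next gap: 12 days. 2024-02-29 + 12 days = 2024-03-12.
Next gap: 13 days. 2024-03-12 + 13 days = 2024-03-25.
Next gap: 14 days. 2024-03-25 + 14 days = 2024-04-08.

2024-04-08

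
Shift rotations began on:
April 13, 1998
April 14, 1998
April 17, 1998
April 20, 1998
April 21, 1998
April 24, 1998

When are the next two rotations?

Every event lands on a Monday or Tuesday or Friday (gaps cycle 1, 3, 3, 1, 3).
So the schedule is: every Monday, Tuesday and Friday.
Next Monday: April 27, 1998.
The following Tuesday is April 28, 1998.

April 27, 1998; April 28, 1998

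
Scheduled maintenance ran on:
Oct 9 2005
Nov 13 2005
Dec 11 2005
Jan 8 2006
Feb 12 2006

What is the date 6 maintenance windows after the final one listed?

Gaps: 35, 28, 28, 35 days — a mix of 28 and 35. Every date is a Sunday.
Each is the 2nd Sunday of its month.
2nd Sunday of March 2006: Mar 12 2006.
April 2006 — 2nd Sunday is Apr 9 2006.
May 2006 — 2nd Sunday is May 14 2006.
June 2006 — 2nd Sunday is Jun 11 2006.
2nd Sunday of July 2006: Jul 9 2006.
2nd Sunday of August 2006: Aug 13 2006.

Aug 13 2006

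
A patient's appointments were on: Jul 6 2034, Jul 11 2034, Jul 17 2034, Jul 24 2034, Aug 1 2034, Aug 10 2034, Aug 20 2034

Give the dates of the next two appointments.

Aug 31 2034, Sep 12 2034

Intervals are 5, 6, 7, 8, 9, 10 days — an arithmetic progression with common difference 1.
Next gap: 11 days. Aug 20 2034 + 11 days = Aug 31 2034.
Next gap: 12 days. Aug 31 2034 + 12 days = Sep 12 2034.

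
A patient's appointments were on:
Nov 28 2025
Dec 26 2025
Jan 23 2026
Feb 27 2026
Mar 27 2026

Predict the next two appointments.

Apr 24 2026, May 22 2026

All dates are Fridays, 28, 28, 35, 28 days apart.
Specifically, the 4th Friday of each month.
April 2026 — 4th Friday is Apr 24 2026.
May 2026 — 4th Friday is May 22 2026.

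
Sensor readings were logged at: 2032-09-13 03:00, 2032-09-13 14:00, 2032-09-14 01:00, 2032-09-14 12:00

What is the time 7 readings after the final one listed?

2032-09-17 17:00

Gaps: 11, 11, 11 hours — each event is 11 hours after the previous one.
2032-09-14 12:00 + 11 h = 2032-09-14 23:00.
2032-09-14 23:00 + 11 h = 2032-09-15 10:00.
2032-09-15 10:00 + 11 h = 2032-09-15 21:00.
2032-09-15 21:00 + 11 h = 2032-09-16 08:00.
2032-09-16 08:00 + 11 h = 2032-09-16 19:00.
2032-09-16 19:00 + 11 h = 2032-09-17 06:00.
2032-09-17 06:00 + 11 h = 2032-09-17 17:00.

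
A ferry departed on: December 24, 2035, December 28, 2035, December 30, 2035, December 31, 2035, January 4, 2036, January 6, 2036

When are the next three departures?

Gaps: 4, 2, 1, 4, 2 days — not constant, but cyclic with period 3.
The events fall on every Monday, Friday and Sunday.
Next Monday: January 7, 2036.
Next Friday: January 11, 2036.
The following Sunday is January 13, 2036.

January 7, 2036; January 11, 2036; January 13, 2036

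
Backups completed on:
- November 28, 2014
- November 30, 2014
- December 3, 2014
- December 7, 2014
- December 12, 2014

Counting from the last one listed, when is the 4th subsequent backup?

Intervals are 2, 3, 4, 5 days — an arithmetic progression with common difference 1.
Next gap: 6 days. December 12, 2014 + 6 days = December 18, 2014.
Next gap: 7 days. December 18, 2014 + 7 days = December 25, 2014.
Next gap: 8 days. December 25, 2014 + 8 days = January 2, 2015.
Next gap: 9 days. January 2, 2015 + 9 days = January 11, 2015.

January 11, 2015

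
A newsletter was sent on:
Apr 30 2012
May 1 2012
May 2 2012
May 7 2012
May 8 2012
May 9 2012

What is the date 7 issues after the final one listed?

Every event lands on a Monday or Tuesday or Wednesday (gaps cycle 1, 1, 5, 1, 1).
So the schedule is: every Monday, Tuesday and Wednesday.
The following Monday is May 14 2012.
The following Tuesday is May 15 2012.
The following Wednesday is May 16 2012.
Next Monday: May 21 2012.
The following Tuesday is May 22 2012.
The following Wednesday is May 23 2012.
Next Monday: May 28 2012.

May 28 2012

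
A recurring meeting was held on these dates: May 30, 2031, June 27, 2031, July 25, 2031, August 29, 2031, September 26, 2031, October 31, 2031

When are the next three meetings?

All Fridays; the gaps (28, 28, 35, 28, 35) vary with month length.
This is the last Friday of each month.
November 2031 ends with Friday November 28, 2031.
December 2031 ends with Friday December 26, 2031.
Last Friday of January 2032: January 30, 2032.

November 28, 2031; December 26, 2031; January 30, 2032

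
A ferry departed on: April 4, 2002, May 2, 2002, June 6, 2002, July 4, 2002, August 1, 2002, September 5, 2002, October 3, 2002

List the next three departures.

November 7, 2002; December 5, 2002; January 2, 2003

Gaps: 28, 35, 28, 28, 35, 28 days — a mix of 28 and 35. Every date is a Thursday.
Each is the 1st Thursday of its month.
November 2002 — 1st Thursday is November 7, 2002.
1st Thursday of December 2002: December 5, 2002.
1st Thursday of January 2003: January 2, 2003.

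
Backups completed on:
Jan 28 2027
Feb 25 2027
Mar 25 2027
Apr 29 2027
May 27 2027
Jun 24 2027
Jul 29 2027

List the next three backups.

These are Thursdays with 28, 28, 35, 28, 28, 35-day gaps.
Each is the final Thursday of its month — Apr 29 2027 is past the 28th, so '4th Thursday' doesn't fit.
Last Thursday of August 2027: Aug 26 2027.
September 2027 ends with Thursday Sep 30 2027.
October 2027 ends with Thursday Oct 28 2027.

Aug 26 2027, Sep 30 2027, Oct 28 2027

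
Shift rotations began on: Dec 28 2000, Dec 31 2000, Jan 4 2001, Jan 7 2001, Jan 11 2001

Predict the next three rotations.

Jan 14 2001, Jan 18 2001, Jan 21 2001

The gap pattern 3, 4, 3, 4 repeats every 2 events.
These are the Thursdays and Sundays of each week.
Next Sunday: Jan 14 2001.
Next Thursday: Jan 18 2001.
Next Sunday: Jan 21 2001.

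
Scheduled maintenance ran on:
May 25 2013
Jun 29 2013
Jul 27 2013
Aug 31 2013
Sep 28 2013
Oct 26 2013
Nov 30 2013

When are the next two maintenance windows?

These are Saturdays with 35, 28, 35, 28, 28, 35-day gaps.
Each is the final Saturday of its month — Jun 29 2013 is past the 28th, so '4th Saturday' doesn't fit.
December 2013 ends with Saturday Dec 28 2013.
January 2014 ends with Saturday Jan 25 2014.

Dec 28 2013, Jan 25 2014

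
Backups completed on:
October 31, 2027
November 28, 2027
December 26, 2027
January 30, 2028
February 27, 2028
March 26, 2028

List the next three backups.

All Sundays; the gaps (28, 28, 35, 28, 28) vary with month length.
This is the last Sunday of each month.
Last Sunday of April 2028: April 30, 2028.
Last Sunday of May 2028: May 28, 2028.
June 2028 ends with Sunday June 25, 2028.

April 30, 2028; May 28, 2028; June 25, 2028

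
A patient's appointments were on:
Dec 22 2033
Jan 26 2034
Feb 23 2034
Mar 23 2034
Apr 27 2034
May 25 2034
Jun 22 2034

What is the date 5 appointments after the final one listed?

Gaps: 35, 28, 28, 35, 28, 28 days — a mix of 28 and 35. Every date is a Thursday.
Each is the 4th Thursday of its month.
4th Thursday of July 2034: Jul 27 2034.
4th Thursday of August 2034: Aug 24 2034.
4th Thursday of September 2034: Sep 28 2034.
October 2034 — 4th Thursday is Oct 26 2034.
4th Thursday of November 2034: Nov 23 2034.

Nov 23 2034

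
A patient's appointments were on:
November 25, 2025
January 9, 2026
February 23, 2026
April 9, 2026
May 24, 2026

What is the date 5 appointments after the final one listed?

January 4, 2027

Gaps between consecutive events: 45, 45, 45, 45 days — a constant 45-day interval.
May 24, 2026 + 45 days = July 8, 2026.
July 8, 2026 + 45 days = August 22, 2026.
August 22, 2026 + 45 days = October 6, 2026.
October 6, 2026 + 45 days = November 20, 2026.
November 20, 2026 + 45 days = January 4, 2027.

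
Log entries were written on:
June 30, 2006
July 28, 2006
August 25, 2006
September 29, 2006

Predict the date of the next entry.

October 27, 2006

All Fridays; the gaps (28, 28, 35) vary with month length.
This is the last Friday of each month.
October 2006 ends with Friday October 27, 2006.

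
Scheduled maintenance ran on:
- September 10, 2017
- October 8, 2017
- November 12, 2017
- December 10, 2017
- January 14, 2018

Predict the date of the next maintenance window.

These are Sundays at 28- or 35-day spacing (28, 35, 28, 35).
The pattern: 2nd Sunday of the month.
2nd Sunday of February 2018: February 11, 2018.

February 11, 2018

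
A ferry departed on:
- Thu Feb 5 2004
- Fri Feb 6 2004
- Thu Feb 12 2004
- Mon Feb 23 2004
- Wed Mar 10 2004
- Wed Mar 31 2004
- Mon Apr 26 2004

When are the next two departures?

The spacing grows by 5 each time: 1, 6, 11, 16, 21, 26 days.
Next gap: 31 days. Mon Apr 26 2004 + 31 days = Thu May 27 2004.
Next gap: 36 days. Thu May 27 2004 + 36 days = Fri Jul 2 2004.

Thu May 27 2004, Fri Jul 2 2004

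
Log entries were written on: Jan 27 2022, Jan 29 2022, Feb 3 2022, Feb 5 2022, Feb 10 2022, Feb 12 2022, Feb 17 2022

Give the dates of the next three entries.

Feb 19 2022, Feb 24 2022, Feb 26 2022

Gaps: 2, 5, 2, 5, 2, 5 days — not constant, but cyclic with period 2.
The events fall on every Thursday and Saturday.
The following Saturday is Feb 19 2022.
The following Thursday is Feb 24 2022.
The following Saturday is Feb 26 2022.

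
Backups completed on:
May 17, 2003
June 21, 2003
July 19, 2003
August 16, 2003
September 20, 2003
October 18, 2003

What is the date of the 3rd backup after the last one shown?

All dates are Saturdays, 35, 28, 28, 35, 28 days apart.
Specifically, the 3rd Saturday of each month.
November 2003 — 3rd Saturday is November 15, 2003.
December 2003 — 3rd Saturday is December 20, 2003.
3rd Saturday of January 2004: January 17, 2004.

January 17, 2004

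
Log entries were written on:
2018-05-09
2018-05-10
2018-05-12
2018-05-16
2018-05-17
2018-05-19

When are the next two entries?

2018-05-23, 2018-05-24

The gap pattern 1, 2, 4, 1, 2 repeats every 3 events.
These are the Wednesdays, Thursdays and Saturdays of each week.
The following Wednesday is 2018-05-23.
The following Thursday is 2018-05-24.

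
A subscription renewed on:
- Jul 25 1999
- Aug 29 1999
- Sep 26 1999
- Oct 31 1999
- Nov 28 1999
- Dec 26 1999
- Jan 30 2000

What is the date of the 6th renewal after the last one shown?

Jul 30 2000

All Sundays; the gaps (35, 28, 35, 28, 28, 35) vary with month length.
This is the last Sunday of each month.
Last Sunday of February 2000: Feb 27 2000.
March 2000 ends with Sunday Mar 26 2000.
April 2000 ends with Sunday Apr 30 2000.
May 2000 ends with Sunday May 28 2000.
June 2000 ends with Sunday Jun 25 2000.
July 2000 ends with Sunday Jul 30 2000.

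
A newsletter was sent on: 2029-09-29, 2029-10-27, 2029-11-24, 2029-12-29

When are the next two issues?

These are Saturdays with 28, 28, 35-day gaps.
Each is the final Saturday of its month — 2029-09-29 is past the 28th, so '4th Saturday' doesn't fit.
January 2030 ends with Saturday 2030-01-26.
February 2030 ends with Saturday 2030-02-23.

2030-01-26, 2030-02-23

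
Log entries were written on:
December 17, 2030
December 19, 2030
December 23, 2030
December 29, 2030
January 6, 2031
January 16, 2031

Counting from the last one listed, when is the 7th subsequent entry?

May 22, 2031

The spacing grows by 2 each time: 2, 4, 6, 8, 10 days.
Next gap: 12 days. January 16, 2031 + 12 days = January 28, 2031.
Next gap: 14 days. January 28, 2031 + 14 days = February 11, 2031.
Next gap: 16 days. February 11, 2031 + 16 days = February 27, 2031.
Next gap: 18 days. February 27, 2031 + 18 days = March 17, 2031.
Next gap: 20 days. March 17, 2031 + 20 days = April 6, 2031.
Next gap: 22 days. April 6, 2031 + 22 days = April 28, 2031.
Next gap: 24 days. April 28, 2031 + 24 days = May 22, 2031.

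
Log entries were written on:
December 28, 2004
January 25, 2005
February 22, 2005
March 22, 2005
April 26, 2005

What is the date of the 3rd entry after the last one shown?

These are Tuesdays at 28- or 35-day spacing (28, 28, 28, 35).
The pattern: 4th Tuesday of the month.
May 2005 — 4th Tuesday is May 24, 2005.
June 2005 — 4th Tuesday is June 28, 2005.
July 2005 — 4th Tuesday is July 26, 2005.

July 26, 2005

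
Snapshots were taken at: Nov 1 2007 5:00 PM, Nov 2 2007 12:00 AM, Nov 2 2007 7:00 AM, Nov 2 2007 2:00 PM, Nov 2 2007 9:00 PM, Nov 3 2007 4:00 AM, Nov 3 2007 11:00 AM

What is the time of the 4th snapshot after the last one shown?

Nov 4 2007 3:00 PM

The interval is a steady 7 hours (7, 7, 7, 7, 7, 7).
Nov 3 2007 11:00 AM + 7 h = Nov 3 2007 6:00 PM.
Nov 3 2007 6:00 PM + 7 h = Nov 4 2007 1:00 AM.
Nov 4 2007 1:00 AM + 7 h = Nov 4 2007 8:00 AM.
Nov 4 2007 8:00 AM + 7 h = Nov 4 2007 3:00 PM.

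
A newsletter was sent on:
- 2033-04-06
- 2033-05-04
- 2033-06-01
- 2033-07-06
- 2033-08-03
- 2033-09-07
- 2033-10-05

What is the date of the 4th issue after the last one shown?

These are Wednesdays at 28- or 35-day spacing (28, 28, 35, 28, 35, 28).
The pattern: 1st Wednesday of the month.
1st Wednesday of November 2033: 2033-11-02.
1st Wednesday of December 2033: 2033-12-07.
January 2034 — 1st Wednesday is 2034-01-04.
1st Wednesday of February 2034: 2034-02-01.

2034-02-01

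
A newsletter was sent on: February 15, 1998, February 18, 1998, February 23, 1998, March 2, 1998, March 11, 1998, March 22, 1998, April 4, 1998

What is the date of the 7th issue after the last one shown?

August 29, 1998

Intervals are 3, 5, 7, 9, 11, 13 days — an arithmetic progression with common difference 2.
Next gap: 15 days. April 4, 1998 + 15 days = April 19, 1998.
Next gap: 17 days. April 19, 1998 + 17 days = May 6, 1998.
Next gap: 19 days. May 6, 1998 + 19 days = May 25, 1998.
Next gap: 21 days. May 25, 1998 + 21 days = June 15, 1998.
Next gap: 23 days. June 15, 1998 + 23 days = July 8, 1998.
Next gap: 25 days. July 8, 1998 + 25 days = August 2, 1998.
Next gap: 27 days. August 2, 1998 + 27 days = August 29, 1998.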